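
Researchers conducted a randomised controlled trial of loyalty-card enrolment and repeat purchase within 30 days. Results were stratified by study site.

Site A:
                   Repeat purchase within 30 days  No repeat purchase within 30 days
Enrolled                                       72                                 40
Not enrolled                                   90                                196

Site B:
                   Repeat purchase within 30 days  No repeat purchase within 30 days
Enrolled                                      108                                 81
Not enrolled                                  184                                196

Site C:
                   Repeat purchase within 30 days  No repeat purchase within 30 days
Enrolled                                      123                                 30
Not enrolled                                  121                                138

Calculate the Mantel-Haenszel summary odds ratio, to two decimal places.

2.58

OR_MH = Σ(aᵢdᵢ/nᵢ) / Σ(bᵢcᵢ/nᵢ), where nᵢ is the stratum total.
Stratum 1 (Site A): n = 398; a·d/n = 72·196/398 = 35.4573; b·c/n = 40·90/398 = 9.0452
Stratum 2 (Site B): n = 569; a·d/n = 108·196/569 = 37.2021; b·c/n = 81·184/569 = 26.1933
Stratum 3 (Site C): n = 412; a·d/n = 123·138/412 = 41.1990; b·c/n = 30·121/412 = 8.8107
OR_MH = (35.4573 + 37.2021 + 41.1990) / (9.0452 + 26.1933 + 8.8107) = 113.8584 / 44.0492 = 2.58480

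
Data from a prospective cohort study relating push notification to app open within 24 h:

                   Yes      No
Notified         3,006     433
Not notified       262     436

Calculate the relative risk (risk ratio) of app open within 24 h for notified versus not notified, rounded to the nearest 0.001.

Cells: a = 3006, b = 433, c = 262, d = 436.
Risk in exposed = 3006/3439 = 0.87409; risk in unexposed = 262/698 = 0.37536.
RR = 0.87409 / 0.37536 = 2.32869
The risk among the exposed is 2.33 times that among the unexposed.

2.329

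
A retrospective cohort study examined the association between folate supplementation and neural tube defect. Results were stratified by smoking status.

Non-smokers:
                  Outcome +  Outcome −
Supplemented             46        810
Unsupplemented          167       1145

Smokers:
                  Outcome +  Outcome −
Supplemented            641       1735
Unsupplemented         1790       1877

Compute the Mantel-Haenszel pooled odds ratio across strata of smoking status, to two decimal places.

0.39

OR_MH = Σ(aᵢdᵢ/nᵢ) / Σ(bᵢcᵢ/nᵢ), where nᵢ is the stratum total.
Stratum 1 (Non-smokers): n = 2168; a·d/n = 46·1145/2168 = 24.2943; b·c/n = 810·167/2168 = 62.3939
Stratum 2 (Smokers): n = 6043; a·d/n = 641·1877/6043 = 199.0993; b·c/n = 1735·1790/6043 = 513.9252
OR_MH = (24.2943 + 199.0993) / (62.3939 + 513.9252) = 223.3936 / 576.3191 = 0.38762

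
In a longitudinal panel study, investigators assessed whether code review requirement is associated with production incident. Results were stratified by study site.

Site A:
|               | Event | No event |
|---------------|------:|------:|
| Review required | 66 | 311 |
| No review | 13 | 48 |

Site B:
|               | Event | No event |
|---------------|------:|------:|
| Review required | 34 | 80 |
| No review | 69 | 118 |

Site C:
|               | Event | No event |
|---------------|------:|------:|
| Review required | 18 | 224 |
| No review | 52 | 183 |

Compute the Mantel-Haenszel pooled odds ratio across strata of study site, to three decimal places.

OR_MH = Σ(aᵢdᵢ/nᵢ) / Σ(bᵢcᵢ/nᵢ), where nᵢ is the stratum total.
Stratum 1 (Site A): n = 438; a·d/n = 66·48/438 = 7.2329; b·c/n = 311·13/438 = 9.2306
Stratum 2 (Site B): n = 301; a·d/n = 34·118/301 = 13.3289; b·c/n = 80·69/301 = 18.3389
Stratum 3 (Site C): n = 477; a·d/n = 18·183/477 = 6.9057; b·c/n = 224·52/477 = 24.4193
OR_MH = (7.2329 + 13.3289 + 6.9057) / (9.2306 + 18.3389 + 24.4193) = 27.4674 / 51.9888 = 0.52833

0.528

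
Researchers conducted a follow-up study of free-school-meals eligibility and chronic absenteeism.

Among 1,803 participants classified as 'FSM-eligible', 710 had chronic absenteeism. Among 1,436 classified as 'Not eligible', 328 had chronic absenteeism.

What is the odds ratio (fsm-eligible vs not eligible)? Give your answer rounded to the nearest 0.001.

From the description: a = 710, b = 1093, c = 328, d = 1108.
OR = (a·d)/(b·c) = (710 × 1108) / (1093 × 328) = 786680 / 358504 = 2.19434
The odds of chronic absenteeism are about 2.19 times as high in the fsm-eligible group.

2.194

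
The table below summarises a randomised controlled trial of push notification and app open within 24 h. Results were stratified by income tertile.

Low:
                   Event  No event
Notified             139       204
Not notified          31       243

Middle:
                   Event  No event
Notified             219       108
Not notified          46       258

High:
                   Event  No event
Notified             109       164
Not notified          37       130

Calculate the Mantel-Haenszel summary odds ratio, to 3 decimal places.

5.530

OR_MH = Σ(aᵢdᵢ/nᵢ) / Σ(bᵢcᵢ/nᵢ), where nᵢ is the stratum total.
Stratum 1 (Low): n = 617; a·d/n = 139·243/617 = 54.7439; b·c/n = 204·31/617 = 10.2496
Stratum 2 (Middle): n = 631; a·d/n = 219·258/631 = 89.5436; b·c/n = 108·46/631 = 7.8732
Stratum 3 (High): n = 440; a·d/n = 109·130/440 = 32.2045; b·c/n = 164·37/440 = 13.7909
OR_MH = (54.7439 + 89.5436 + 32.2045) / (10.2496 + 7.8732 + 13.7909) = 176.4920 / 31.9137 = 5.53029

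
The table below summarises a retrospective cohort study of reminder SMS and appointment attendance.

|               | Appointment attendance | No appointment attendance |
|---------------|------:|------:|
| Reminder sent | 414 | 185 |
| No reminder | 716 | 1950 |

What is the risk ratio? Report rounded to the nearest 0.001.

Cells: a = 414, b = 185, c = 716, d = 1950.
Risk in exposed = 414/599 = 0.69115; risk in unexposed = 716/2666 = 0.26857.
RR = 0.69115 / 0.26857 = 2.57348
The risk among the exposed is 2.57 times that among the unexposed.

2.573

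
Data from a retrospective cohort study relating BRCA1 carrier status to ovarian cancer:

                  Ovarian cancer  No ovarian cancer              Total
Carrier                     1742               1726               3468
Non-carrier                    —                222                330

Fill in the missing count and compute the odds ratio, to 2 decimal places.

The missing cell is in the unexposed row: 330 − 222 = 108.
So a = 1742, b = 1726, c = 108, d = 222.
OR = (a·d)/(b·c) = (1742 × 222) / (1726 × 108) = 386724 / 186408 = 2.07461

2.07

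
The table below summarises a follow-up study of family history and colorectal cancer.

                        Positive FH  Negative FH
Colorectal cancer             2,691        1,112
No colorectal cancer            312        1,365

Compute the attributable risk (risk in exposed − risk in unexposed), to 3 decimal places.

Reading the table with exposure as columns: a = 2691 (Positive FH, case), b = 312 (Positive FH, non-case), c = 1112 (Negative FH, case), d = 1365.
Risk in exposed = 2691/3003 = 0.896104; risk in unexposed = 1112/2477 = 0.448930.
Risk difference = 0.896104 − 0.448930 = 0.447174

0.447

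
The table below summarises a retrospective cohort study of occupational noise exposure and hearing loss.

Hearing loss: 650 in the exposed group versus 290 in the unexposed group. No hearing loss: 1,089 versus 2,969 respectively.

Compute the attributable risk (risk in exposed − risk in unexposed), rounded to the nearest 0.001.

From the description: a = 650, b = 1089, c = 290, d = 2969.
Risk in exposed = 650/1739 = 0.373778; risk in unexposed = 290/3259 = 0.088984.
Risk difference = 0.373778 − 0.088984 = 0.284794

0.285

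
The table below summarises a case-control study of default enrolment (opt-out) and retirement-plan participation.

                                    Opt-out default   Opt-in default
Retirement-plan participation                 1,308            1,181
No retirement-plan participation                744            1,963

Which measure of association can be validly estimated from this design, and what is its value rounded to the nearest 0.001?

2.922

Reading the table with exposure as columns: a = 1308 (Opt-out default, case), b = 744 (Opt-out default, non-case), c = 1181 (Opt-in default, case), d = 1963.
This is a case-control study: participants were sampled on outcome status, so risks in the source population cannot be estimated directly — relative risk is not valid here. The odds ratio is the appropriate measure.
OR = (a·d)/(b·c) = (1308 × 1963) / (744 × 1181) = 2567604 / 878664 = 2.92217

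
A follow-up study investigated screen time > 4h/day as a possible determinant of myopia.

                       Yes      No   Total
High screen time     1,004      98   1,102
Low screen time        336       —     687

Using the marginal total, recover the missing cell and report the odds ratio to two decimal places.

10.70

The missing cell is in the unexposed row: 687 − 336 = 351.
So a = 1004, b = 98, c = 336, d = 351.
OR = (a·d)/(b·c) = (1004 × 351) / (98 × 336) = 352404 / 32928 = 10.70226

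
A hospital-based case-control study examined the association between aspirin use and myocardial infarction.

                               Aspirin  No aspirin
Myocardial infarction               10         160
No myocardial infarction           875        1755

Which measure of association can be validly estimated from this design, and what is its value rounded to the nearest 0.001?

0.125

Reading the table with exposure as columns: a = 10 (Aspirin, case), b = 875 (Aspirin, non-case), c = 160 (No aspirin, case), d = 1755.
This is a hospital-based case-control study: participants were sampled on outcome status, so risks in the source population cannot be estimated directly — relative risk is not valid here. The odds ratio is the appropriate measure.
OR = (a·d)/(b·c) = (10 × 1755) / (875 × 160) = 17550 / 140000 = 0.12536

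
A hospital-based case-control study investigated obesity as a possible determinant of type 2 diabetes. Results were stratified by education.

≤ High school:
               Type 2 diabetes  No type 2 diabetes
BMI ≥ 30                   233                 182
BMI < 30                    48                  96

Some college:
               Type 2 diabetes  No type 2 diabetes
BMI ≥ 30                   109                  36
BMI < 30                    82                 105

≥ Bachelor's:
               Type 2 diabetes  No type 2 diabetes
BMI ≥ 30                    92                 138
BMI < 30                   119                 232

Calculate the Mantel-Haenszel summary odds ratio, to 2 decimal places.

2.11

OR_MH = Σ(aᵢdᵢ/nᵢ) / Σ(bᵢcᵢ/nᵢ), where nᵢ is the stratum total.
Stratum 1 (≤ High school): n = 559; a·d/n = 233·96/559 = 40.0143; b·c/n = 182·48/559 = 15.6279
Stratum 2 (Some college): n = 332; a·d/n = 109·105/332 = 34.4729; b·c/n = 36·82/332 = 8.8916
Stratum 3 (≥ Bachelor's): n = 581; a·d/n = 92·232/581 = 36.7367; b·c/n = 138·119/581 = 28.2651
OR_MH = (40.0143 + 34.4729 + 36.7367) / (15.6279 + 8.8916 + 28.2651) = 111.2239 / 52.7845 = 2.10713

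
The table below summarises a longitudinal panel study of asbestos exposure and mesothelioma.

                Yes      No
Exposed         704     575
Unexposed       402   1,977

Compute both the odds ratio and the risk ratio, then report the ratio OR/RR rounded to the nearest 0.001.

1.848

Cells: a = 704, b = 575, c = 402, d = 1977.
OR = (704·1977)/(575·402) = 1391808/231150 = 6.02123
Risk in exposed = 704/1279 = 0.55043; risk in unexposed = 402/2379 = 0.16898; RR = 3.25740
OR/RR = 6.02123 / 3.25740 = 1.84848
The outcome is not rare, so the OR lies further from 1 than the RR.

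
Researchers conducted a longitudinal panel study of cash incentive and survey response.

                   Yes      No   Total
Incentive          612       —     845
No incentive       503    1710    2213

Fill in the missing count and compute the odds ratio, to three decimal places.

8.929

The missing cell is in the exposed row: 845 − 612 = 233.
So a = 612, b = 233, c = 503, d = 1710.
OR = (a·d)/(b·c) = (612 × 1710) / (233 × 503) = 1046520 / 117199 = 8.92943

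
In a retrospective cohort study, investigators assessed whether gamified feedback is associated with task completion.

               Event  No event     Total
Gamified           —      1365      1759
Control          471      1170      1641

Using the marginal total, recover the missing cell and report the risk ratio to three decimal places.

The missing cell is in the exposed row: 1759 − 1365 = 394.
So a = 394, b = 1365, c = 471, d = 1170.
RR = [a/(a+b)] / [c/(c+d)] = (394/1759) / (471/1641) = 0.22399/0.28702 = 0.78040

0.780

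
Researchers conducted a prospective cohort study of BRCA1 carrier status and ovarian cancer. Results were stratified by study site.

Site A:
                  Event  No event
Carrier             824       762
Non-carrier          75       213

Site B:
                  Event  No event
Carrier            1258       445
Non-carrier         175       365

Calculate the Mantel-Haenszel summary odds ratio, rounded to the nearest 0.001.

4.575

OR_MH = Σ(aᵢdᵢ/nᵢ) / Σ(bᵢcᵢ/nᵢ), where nᵢ is the stratum total.
Stratum 1 (Site A): n = 1874; a·d/n = 824·213/1874 = 93.6564; b·c/n = 762·75/1874 = 30.4963
Stratum 2 (Site B): n = 2243; a·d/n = 1258·365/2243 = 204.7124; b·c/n = 445·175/2243 = 34.7191
OR_MH = (93.6564 + 204.7124) / (30.4963 + 34.7191) = 298.3688 / 65.2154 = 4.57513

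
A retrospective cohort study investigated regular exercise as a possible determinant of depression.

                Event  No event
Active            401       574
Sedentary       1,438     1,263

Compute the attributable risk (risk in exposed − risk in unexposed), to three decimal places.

Cells: a = 401, b = 574, c = 1438, d = 1263.
Risk in exposed = 401/975 = 0.411282; risk in unexposed = 1438/2701 = 0.532395.
Risk difference = 0.411282 − 0.532395 = -0.121113

-0.121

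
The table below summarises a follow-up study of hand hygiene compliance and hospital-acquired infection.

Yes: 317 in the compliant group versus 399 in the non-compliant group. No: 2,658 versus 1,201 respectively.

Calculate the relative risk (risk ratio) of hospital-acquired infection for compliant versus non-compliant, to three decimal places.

From the description: a = 317, b = 2658, c = 399, d = 1201.
Risk in exposed = 317/2975 = 0.10655; risk in unexposed = 399/1600 = 0.24938.
RR = 0.10655 / 0.24938 = 0.42729
The risk is 57% lower among the exposed than among the unexposed.

0.427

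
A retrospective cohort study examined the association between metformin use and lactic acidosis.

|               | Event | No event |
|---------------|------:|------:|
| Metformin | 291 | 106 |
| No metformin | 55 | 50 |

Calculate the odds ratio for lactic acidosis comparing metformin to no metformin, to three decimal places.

Cells: a = 291, b = 106, c = 55, d = 50.
OR = (a·d)/(b·c) = (291 × 50) / (106 × 55) = 14550 / 5830 = 2.49571
The odds of lactic acidosis are about 2.50 times as high in the metformin group.

2.496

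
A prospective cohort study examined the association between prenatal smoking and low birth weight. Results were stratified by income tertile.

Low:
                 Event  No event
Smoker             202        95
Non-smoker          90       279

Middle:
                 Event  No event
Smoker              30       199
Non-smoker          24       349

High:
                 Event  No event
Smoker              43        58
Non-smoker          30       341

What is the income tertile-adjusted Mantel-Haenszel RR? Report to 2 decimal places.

RR_MH = Σ(aᵢ·n₀ᵢ/nᵢ) / Σ(cᵢ·n₁ᵢ/nᵢ), with n₁ᵢ = aᵢ+bᵢ (exposed), n₀ᵢ = cᵢ+dᵢ (unexposed), nᵢ = n₁ᵢ+n₀ᵢ.
Stratum 1 (Low): n₁ = 297, n₀ = 369, n = 666; a·n₀/n = 202·369/666 = 111.9189; c·n₁/n = 90·297/666 = 40.1351
Stratum 2 (Middle): n₁ = 229, n₀ = 373, n = 602; a·n₀/n = 30·373/602 = 18.5880; c·n₁/n = 24·229/602 = 9.1296
Stratum 3 (High): n₁ = 101, n₀ = 371, n = 472; a·n₀/n = 43·371/472 = 33.7987; c·n₁/n = 30·101/472 = 6.4195
RR_MH = (111.9189 + 18.5880 + 33.7987) / (40.1351 + 9.1296 + 6.4195) = 164.3057 / 55.6842 = 2.95067

2.95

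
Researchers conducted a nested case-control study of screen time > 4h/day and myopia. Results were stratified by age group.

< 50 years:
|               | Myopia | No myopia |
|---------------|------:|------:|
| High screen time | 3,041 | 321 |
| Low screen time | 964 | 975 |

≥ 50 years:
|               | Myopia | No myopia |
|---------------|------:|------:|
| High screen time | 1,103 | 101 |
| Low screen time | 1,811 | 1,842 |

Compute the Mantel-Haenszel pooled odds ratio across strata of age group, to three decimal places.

10.180

OR_MH = Σ(aᵢdᵢ/nᵢ) / Σ(bᵢcᵢ/nᵢ), where nᵢ is the stratum total.
Stratum 1 (< 50 years): n = 5301; a·d/n = 3041·975/5301 = 559.3237; b·c/n = 321·964/5301 = 58.3746
Stratum 2 (≥ 50 years): n = 4857; a·d/n = 1103·1842/4857 = 418.3088; b·c/n = 101·1811/4857 = 37.6593
OR_MH = (559.3237 + 418.3088) / (58.3746 + 37.6593) = 977.6325 / 96.0339 = 10.18008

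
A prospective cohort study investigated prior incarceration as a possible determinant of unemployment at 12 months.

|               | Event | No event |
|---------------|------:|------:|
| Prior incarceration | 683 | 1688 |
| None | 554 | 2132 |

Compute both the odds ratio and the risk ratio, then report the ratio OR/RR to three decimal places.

1.115

Cells: a = 683, b = 1688, c = 554, d = 2132.
OR = (683·2132)/(1688·554) = 1456156/935152 = 1.55713
Risk in exposed = 683/2371 = 0.28806; risk in unexposed = 554/2686 = 0.20625; RR = 1.39664
OR/RR = 1.55713 / 1.39664 = 1.11491
The outcome is not rare, so the OR lies further from 1 than the RR.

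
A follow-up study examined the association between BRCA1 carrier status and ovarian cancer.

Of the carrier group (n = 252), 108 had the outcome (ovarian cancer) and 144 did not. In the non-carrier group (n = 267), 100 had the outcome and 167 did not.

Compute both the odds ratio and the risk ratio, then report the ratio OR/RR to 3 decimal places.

1.095

From the description: a = 108, b = 144, c = 100, d = 167.
OR = (108·167)/(144·100) = 18036/14400 = 1.25250
Risk in exposed = 108/252 = 0.42857; risk in unexposed = 100/267 = 0.37453; RR = 1.14429
OR/RR = 1.25250 / 1.14429 = 1.09457
The outcome is not rare, so the OR lies further from 1 than the RR.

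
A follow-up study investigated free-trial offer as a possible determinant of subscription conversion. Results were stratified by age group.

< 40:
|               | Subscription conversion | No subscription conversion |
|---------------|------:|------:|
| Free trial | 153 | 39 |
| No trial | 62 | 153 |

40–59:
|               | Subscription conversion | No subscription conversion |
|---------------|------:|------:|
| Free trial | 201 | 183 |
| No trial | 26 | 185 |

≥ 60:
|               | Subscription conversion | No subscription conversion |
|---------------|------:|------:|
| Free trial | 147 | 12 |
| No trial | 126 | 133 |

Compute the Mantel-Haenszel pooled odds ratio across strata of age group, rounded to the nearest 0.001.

9.501

OR_MH = Σ(aᵢdᵢ/nᵢ) / Σ(bᵢcᵢ/nᵢ), where nᵢ is the stratum total.
Stratum 1 (< 40): n = 407; a·d/n = 153·153/407 = 57.5160; b·c/n = 39·62/407 = 5.9410
Stratum 2 (40–59): n = 595; a·d/n = 201·185/595 = 62.4958; b·c/n = 183·26/595 = 7.9966
Stratum 3 (≥ 60): n = 418; a·d/n = 147·133/418 = 46.7727; b·c/n = 12·126/418 = 3.6172
OR_MH = (57.5160 + 62.4958 + 46.7727) / (5.9410 + 7.9966 + 3.6172) = 166.7845 / 17.5549 = 9.50074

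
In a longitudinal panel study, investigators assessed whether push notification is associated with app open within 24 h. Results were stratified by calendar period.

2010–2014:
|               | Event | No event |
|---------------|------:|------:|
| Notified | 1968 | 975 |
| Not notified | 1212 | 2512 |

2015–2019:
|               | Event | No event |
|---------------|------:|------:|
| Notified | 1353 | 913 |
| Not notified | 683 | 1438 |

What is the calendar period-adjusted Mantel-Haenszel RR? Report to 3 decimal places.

1.975

RR_MH = Σ(aᵢ·n₀ᵢ/nᵢ) / Σ(cᵢ·n₁ᵢ/nᵢ), with n₁ᵢ = aᵢ+bᵢ (exposed), n₀ᵢ = cᵢ+dᵢ (unexposed), nᵢ = n₁ᵢ+n₀ᵢ.
Stratum 1 (2010–2014): n₁ = 2943, n₀ = 3724, n = 6667; a·n₀/n = 1968·3724/6667 = 1099.2698; c·n₁/n = 1212·2943/6667 = 535.0106
Stratum 2 (2015–2019): n₁ = 2266, n₀ = 2121, n = 4387; a·n₀/n = 1353·2121/4387 = 654.1402; c·n₁/n = 683·2266/4387 = 352.7873
RR_MH = (1099.2698 + 654.1402) / (535.0106 + 352.7873) = 1753.4100 / 887.7980 = 1.97501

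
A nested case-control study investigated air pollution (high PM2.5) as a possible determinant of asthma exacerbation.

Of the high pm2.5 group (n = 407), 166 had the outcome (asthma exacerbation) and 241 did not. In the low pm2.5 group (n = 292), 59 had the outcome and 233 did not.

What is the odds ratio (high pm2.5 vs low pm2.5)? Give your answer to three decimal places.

2.720

From the description: a = 166, b = 241, c = 59, d = 233.
OR = (a·d)/(b·c) = (166 × 233) / (241 × 59) = 38678 / 14219 = 2.72016
The odds of asthma exacerbation are about 2.72 times as high in the high pm2.5 group.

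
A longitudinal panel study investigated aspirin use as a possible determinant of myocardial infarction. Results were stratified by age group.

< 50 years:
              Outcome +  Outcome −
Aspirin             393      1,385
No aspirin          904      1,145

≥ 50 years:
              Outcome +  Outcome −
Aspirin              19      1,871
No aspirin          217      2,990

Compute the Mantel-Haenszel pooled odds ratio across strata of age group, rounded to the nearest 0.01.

0.32

OR_MH = Σ(aᵢdᵢ/nᵢ) / Σ(bᵢcᵢ/nᵢ), where nᵢ is the stratum total.
Stratum 1 (< 50 years): n = 3827; a·d/n = 393·1145/3827 = 117.5817; b·c/n = 1385·904/3827 = 327.1597
Stratum 2 (≥ 50 years): n = 5097; a·d/n = 19·2990/5097 = 11.1458; b·c/n = 1871·217/5097 = 79.6561
OR_MH = (117.5817 + 11.1458) / (327.1597 + 79.6561) = 128.7274 / 406.8157 = 0.31643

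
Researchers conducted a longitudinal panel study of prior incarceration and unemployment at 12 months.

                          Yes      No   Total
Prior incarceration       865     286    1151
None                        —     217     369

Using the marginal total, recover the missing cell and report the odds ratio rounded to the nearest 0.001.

The missing cell is in the unexposed row: 369 − 217 = 152.
So a = 865, b = 286, c = 152, d = 217.
OR = (a·d)/(b·c) = (865 × 217) / (286 × 152) = 187705 / 43472 = 4.31784

4.318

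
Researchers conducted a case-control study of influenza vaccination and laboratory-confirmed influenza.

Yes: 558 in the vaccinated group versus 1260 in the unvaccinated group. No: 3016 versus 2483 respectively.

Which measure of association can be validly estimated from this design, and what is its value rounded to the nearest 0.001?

From the description: a = 558, b = 3016, c = 1260, d = 2483.
This is a case-control study: participants were sampled on outcome status, so risks in the source population cannot be estimated directly — relative risk is not valid here. The odds ratio is the appropriate measure.
OR = (a·d)/(b·c) = (558 × 2483) / (3016 × 1260) = 1385514 / 3800160 = 0.36459

0.365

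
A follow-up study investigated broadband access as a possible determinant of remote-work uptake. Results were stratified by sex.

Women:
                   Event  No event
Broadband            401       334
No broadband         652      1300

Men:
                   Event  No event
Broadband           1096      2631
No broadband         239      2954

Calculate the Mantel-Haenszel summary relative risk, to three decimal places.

RR_MH = Σ(aᵢ·n₀ᵢ/nᵢ) / Σ(cᵢ·n₁ᵢ/nᵢ), with n₁ᵢ = aᵢ+bᵢ (exposed), n₀ᵢ = cᵢ+dᵢ (unexposed), nᵢ = n₁ᵢ+n₀ᵢ.
Stratum 1 (Women): n₁ = 735, n₀ = 1952, n = 2687; a·n₀/n = 401·1952/2687 = 291.3108; c·n₁/n = 652·735/2687 = 178.3476
Stratum 2 (Men): n₁ = 3727, n₀ = 3193, n = 6920; a·n₀/n = 1096·3193/6920 = 505.7121; c·n₁/n = 239·3727/6920 = 128.7215
RR_MH = (291.3108 + 505.7121) / (178.3476 + 128.7215) = 797.0229 / 307.0691 = 2.59558

2.596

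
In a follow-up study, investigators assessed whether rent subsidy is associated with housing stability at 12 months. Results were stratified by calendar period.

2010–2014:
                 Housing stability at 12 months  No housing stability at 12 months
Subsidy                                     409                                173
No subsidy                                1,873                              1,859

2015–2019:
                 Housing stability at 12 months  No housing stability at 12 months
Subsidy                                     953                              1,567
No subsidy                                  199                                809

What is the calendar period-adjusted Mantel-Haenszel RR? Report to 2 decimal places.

RR_MH = Σ(aᵢ·n₀ᵢ/nᵢ) / Σ(cᵢ·n₁ᵢ/nᵢ), with n₁ᵢ = aᵢ+bᵢ (exposed), n₀ᵢ = cᵢ+dᵢ (unexposed), nᵢ = n₁ᵢ+n₀ᵢ.
Stratum 1 (2010–2014): n₁ = 582, n₀ = 3732, n = 4314; a·n₀/n = 409·3732/4314 = 353.8220; c·n₁/n = 1873·582/4314 = 252.6857
Stratum 2 (2015–2019): n₁ = 2520, n₀ = 1008, n = 3528; a·n₀/n = 953·1008/3528 = 272.2857; c·n₁/n = 199·2520/3528 = 142.1429
RR_MH = (353.8220 + 272.2857) / (252.6857 + 142.1429) = 626.1077 / 394.8285 = 1.58577

1.59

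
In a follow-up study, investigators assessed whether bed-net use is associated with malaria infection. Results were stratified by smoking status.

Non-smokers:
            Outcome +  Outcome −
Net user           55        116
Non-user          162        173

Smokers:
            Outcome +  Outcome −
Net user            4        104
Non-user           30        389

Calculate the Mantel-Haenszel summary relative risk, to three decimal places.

RR_MH = Σ(aᵢ·n₀ᵢ/nᵢ) / Σ(cᵢ·n₁ᵢ/nᵢ), with n₁ᵢ = aᵢ+bᵢ (exposed), n₀ᵢ = cᵢ+dᵢ (unexposed), nᵢ = n₁ᵢ+n₀ᵢ.
Stratum 1 (Non-smokers): n₁ = 171, n₀ = 335, n = 506; a·n₀/n = 55·335/506 = 36.4130; c·n₁/n = 162·171/506 = 54.7470
Stratum 2 (Smokers): n₁ = 108, n₀ = 419, n = 527; a·n₀/n = 4·419/527 = 3.1803; c·n₁/n = 30·108/527 = 6.1480
RR_MH = (36.4130 + 3.1803) / (54.7470 + 6.1480) = 39.5933 / 60.8950 = 0.65019

0.650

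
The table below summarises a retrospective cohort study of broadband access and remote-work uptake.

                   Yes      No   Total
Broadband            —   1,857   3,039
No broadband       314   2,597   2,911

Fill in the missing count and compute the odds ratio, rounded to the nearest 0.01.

The missing cell is in the exposed row: 3039 − 1857 = 1182.
So a = 1182, b = 1857, c = 314, d = 2597.
OR = (a·d)/(b·c) = (1182 × 2597) / (1857 × 314) = 3069654 / 583098 = 5.26439

5.26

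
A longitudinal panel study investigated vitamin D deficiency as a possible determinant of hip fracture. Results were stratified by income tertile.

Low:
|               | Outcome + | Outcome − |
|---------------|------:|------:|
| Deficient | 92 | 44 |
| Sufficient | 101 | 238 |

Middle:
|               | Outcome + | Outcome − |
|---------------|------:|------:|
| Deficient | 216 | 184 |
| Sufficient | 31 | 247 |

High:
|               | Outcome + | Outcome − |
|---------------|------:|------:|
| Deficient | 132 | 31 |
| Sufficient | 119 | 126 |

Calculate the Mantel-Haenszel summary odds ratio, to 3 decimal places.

OR_MH = Σ(aᵢdᵢ/nᵢ) / Σ(bᵢcᵢ/nᵢ), where nᵢ is the stratum total.
Stratum 1 (Low): n = 475; a·d/n = 92·238/475 = 46.0968; b·c/n = 44·101/475 = 9.3558
Stratum 2 (Middle): n = 678; a·d/n = 216·247/678 = 78.6903; b·c/n = 184·31/678 = 8.4130
Stratum 3 (High): n = 408; a·d/n = 132·126/408 = 40.7647; b·c/n = 31·119/408 = 9.0417
OR_MH = (46.0968 + 78.6903 + 40.7647) / (9.3558 + 8.4130 + 9.0417) = 165.5518 / 26.8104 = 6.17490

6.175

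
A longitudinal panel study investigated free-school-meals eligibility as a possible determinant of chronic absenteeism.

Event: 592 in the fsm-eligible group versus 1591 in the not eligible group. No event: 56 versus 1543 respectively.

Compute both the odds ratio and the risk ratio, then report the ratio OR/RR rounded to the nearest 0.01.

From the description: a = 592, b = 56, c = 1591, d = 1543.
OR = (592·1543)/(56·1591) = 913456/89096 = 10.25249
Risk in exposed = 592/648 = 0.91358; risk in unexposed = 1591/3134 = 0.50766; RR = 1.79960
OR/RR = 10.25249 / 1.79960 = 5.69710
The outcome is not rare, so the OR lies further from 1 than the RR.

5.70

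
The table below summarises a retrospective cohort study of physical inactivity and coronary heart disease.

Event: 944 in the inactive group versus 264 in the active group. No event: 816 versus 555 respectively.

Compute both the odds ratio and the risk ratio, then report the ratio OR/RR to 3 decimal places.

1.462

From the description: a = 944, b = 816, c = 264, d = 555.
OR = (944·555)/(816·264) = 523920/215424 = 2.43204
Risk in exposed = 944/1760 = 0.53636; risk in unexposed = 264/819 = 0.32234; RR = 1.66395
OR/RR = 2.43204 / 1.66395 = 1.46161
The outcome is not rare, so the OR lies further from 1 than the RR.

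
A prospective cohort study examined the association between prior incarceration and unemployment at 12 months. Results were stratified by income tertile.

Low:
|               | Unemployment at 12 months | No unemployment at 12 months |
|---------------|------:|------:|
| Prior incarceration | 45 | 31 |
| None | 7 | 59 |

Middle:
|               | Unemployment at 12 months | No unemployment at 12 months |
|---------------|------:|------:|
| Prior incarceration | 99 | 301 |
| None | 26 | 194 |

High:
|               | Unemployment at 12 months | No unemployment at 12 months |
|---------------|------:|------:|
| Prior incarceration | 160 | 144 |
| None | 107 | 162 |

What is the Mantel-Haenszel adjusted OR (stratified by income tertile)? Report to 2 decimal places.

2.31

OR_MH = Σ(aᵢdᵢ/nᵢ) / Σ(bᵢcᵢ/nᵢ), where nᵢ is the stratum total.
Stratum 1 (Low): n = 142; a·d/n = 45·59/142 = 18.6972; b·c/n = 31·7/142 = 1.5282
Stratum 2 (Middle): n = 620; a·d/n = 99·194/620 = 30.9774; b·c/n = 301·26/620 = 12.6226
Stratum 3 (High): n = 573; a·d/n = 160·162/573 = 45.2356; b·c/n = 144·107/573 = 26.8901
OR_MH = (18.6972 + 30.9774 + 45.2356) / (1.5282 + 12.6226 + 26.8901) = 94.9102 / 41.0408 = 2.31258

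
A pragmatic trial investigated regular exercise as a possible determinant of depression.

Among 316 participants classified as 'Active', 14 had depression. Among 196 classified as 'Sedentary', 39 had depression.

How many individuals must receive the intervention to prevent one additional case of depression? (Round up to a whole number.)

Risk in treated group = 14/316 = 0.04430; risk in control = 39/196 = 0.19898.
Absolute risk reduction = 0.19898 − 0.04430 = 0.15468
NNT = 1 / ARR = 1 / 0.15468 = 6.465 → round up → 7

7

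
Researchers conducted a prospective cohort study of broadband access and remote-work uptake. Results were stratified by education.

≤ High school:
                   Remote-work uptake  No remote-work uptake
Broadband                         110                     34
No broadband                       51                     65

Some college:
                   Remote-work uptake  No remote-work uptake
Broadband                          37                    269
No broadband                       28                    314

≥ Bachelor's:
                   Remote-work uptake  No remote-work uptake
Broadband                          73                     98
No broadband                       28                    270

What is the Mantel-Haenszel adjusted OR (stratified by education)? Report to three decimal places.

3.622

OR_MH = Σ(aᵢdᵢ/nᵢ) / Σ(bᵢcᵢ/nᵢ), where nᵢ is the stratum total.
Stratum 1 (≤ High school): n = 260; a·d/n = 110·65/260 = 27.5000; b·c/n = 34·51/260 = 6.6692
Stratum 2 (Some college): n = 648; a·d/n = 37·314/648 = 17.9290; b·c/n = 269·28/648 = 11.6235
Stratum 3 (≥ Bachelor's): n = 469; a·d/n = 73·270/469 = 42.0256; b·c/n = 98·28/469 = 5.8507
OR_MH = (27.5000 + 17.9290 + 42.0256) / (6.6692 + 11.6235 + 5.8507) = 87.4546 / 24.1434 = 3.62229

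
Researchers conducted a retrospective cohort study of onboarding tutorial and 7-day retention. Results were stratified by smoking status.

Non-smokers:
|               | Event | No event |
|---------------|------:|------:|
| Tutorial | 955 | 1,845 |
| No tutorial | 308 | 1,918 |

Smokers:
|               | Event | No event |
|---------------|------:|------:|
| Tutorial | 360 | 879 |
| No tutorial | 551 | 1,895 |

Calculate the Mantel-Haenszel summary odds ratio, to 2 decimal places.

2.25

OR_MH = Σ(aᵢdᵢ/nᵢ) / Σ(bᵢcᵢ/nᵢ), where nᵢ is the stratum total.
Stratum 1 (Non-smokers): n = 5026; a·d/n = 955·1918/5026 = 364.4429; b·c/n = 1845·308/5026 = 113.0641
Stratum 2 (Smokers): n = 3685; a·d/n = 360·1895/3685 = 185.1289; b·c/n = 879·551/3685 = 131.4326
OR_MH = (364.4429 + 185.1289) / (113.0641 + 131.4326) = 549.5718 / 244.4966 = 2.24777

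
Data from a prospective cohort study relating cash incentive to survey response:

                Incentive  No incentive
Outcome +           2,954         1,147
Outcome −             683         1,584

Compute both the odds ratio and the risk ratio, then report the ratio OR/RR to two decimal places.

3.09

Reading the table with exposure as columns: a = 2954 (Incentive, case), b = 683 (Incentive, non-case), c = 1147 (No incentive, case), d = 1584.
OR = (2954·1584)/(683·1147) = 4679136/783401 = 5.97285
Risk in exposed = 2954/3637 = 0.81221; risk in unexposed = 1147/2731 = 0.41999; RR = 1.93386
OR/RR = 5.97285 / 1.93386 = 3.08856
The outcome is not rare, so the OR lies further from 1 than the RR.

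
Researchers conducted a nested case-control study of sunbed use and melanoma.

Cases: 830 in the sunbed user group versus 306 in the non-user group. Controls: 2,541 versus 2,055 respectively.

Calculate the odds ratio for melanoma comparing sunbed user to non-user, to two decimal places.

From the description: a = 830, b = 2541, c = 306, d = 2055.
OR = (a·d)/(b·c) = (830 × 2055) / (2541 × 306) = 1705650 / 777546 = 2.19363
The odds of melanoma are about 2.19 times as high in the sunbed user group.

2.19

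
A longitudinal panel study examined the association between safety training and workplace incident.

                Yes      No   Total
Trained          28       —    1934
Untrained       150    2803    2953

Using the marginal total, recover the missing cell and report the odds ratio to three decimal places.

The missing cell is in the exposed row: 1934 − 28 = 1906.
So a = 28, b = 1906, c = 150, d = 2803.
OR = (a·d)/(b·c) = (28 × 2803) / (1906 × 150) = 78484 / 285900 = 0.27452

0.275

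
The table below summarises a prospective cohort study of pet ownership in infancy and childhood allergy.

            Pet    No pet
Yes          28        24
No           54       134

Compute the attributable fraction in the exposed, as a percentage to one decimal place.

Reading the table with exposure as columns: a = 28 (Pet, case), b = 54 (Pet, non-case), c = 24 (No pet, case), d = 134.
Risk in exposed = 28/82 = 0.34146; risk in unexposed = 24/158 = 0.15190.
RR = 0.34146/0.15190 = 2.24797
AR% = (RR − 1)/RR × 100 = (2.24797 − 1)/2.24797 × 100 = 55.5154%

55.5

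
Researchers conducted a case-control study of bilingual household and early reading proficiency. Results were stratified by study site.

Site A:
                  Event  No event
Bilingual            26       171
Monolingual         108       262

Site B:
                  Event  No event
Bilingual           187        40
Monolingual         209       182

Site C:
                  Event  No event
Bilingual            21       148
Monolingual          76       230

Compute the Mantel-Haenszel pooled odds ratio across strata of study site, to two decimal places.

1.11

OR_MH = Σ(aᵢdᵢ/nᵢ) / Σ(bᵢcᵢ/nᵢ), where nᵢ is the stratum total.
Stratum 1 (Site A): n = 567; a·d/n = 26·262/567 = 12.0141; b·c/n = 171·108/567 = 32.5714
Stratum 2 (Site B): n = 618; a·d/n = 187·182/618 = 55.0712; b·c/n = 40·209/618 = 13.5275
Stratum 3 (Site C): n = 475; a·d/n = 21·230/475 = 10.1684; b·c/n = 148·76/475 = 23.6800
OR_MH = (12.0141 + 55.0712 + 10.1684) / (32.5714 + 13.5275 + 23.6800) = 77.2537 / 69.7789 = 1.10712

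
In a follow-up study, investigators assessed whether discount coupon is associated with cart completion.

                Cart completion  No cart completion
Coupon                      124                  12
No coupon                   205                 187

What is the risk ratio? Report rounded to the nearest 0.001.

Cells: a = 124, b = 12, c = 205, d = 187.
Risk in exposed = 124/136 = 0.91176; risk in unexposed = 205/392 = 0.52296.
RR = 0.91176 / 0.52296 = 1.74347
The risk among the exposed is 1.74 times that among the unexposed.

1.743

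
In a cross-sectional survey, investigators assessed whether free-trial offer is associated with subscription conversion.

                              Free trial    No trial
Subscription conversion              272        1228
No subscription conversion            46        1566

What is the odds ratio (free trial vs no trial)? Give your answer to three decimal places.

Reading the table with exposure as columns: a = 272 (Free trial, case), b = 46 (Free trial, non-case), c = 1228 (No trial, case), d = 1566.
OR = (a·d)/(b·c) = (272 × 1566) / (46 × 1228) = 425952 / 56488 = 7.54057
The odds of subscription conversion are about 7.54 times as high in the free trial group.

7.541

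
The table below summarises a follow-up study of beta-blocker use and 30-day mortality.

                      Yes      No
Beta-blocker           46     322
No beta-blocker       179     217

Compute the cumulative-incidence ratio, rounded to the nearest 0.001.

Cells: a = 46, b = 322, c = 179, d = 217.
Risk in exposed = 46/368 = 0.12500; risk in unexposed = 179/396 = 0.45202.
RR = 0.12500 / 0.45202 = 0.27654
The risk is 72% lower among the exposed than among the unexposed.

0.277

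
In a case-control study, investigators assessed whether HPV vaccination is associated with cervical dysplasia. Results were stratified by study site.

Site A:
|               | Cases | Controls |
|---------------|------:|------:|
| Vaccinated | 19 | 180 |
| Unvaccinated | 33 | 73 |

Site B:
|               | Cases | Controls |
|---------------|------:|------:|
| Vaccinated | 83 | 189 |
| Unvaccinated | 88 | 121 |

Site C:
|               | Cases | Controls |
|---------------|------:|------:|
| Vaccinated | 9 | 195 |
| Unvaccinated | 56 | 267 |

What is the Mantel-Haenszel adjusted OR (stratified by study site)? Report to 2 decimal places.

0.40

OR_MH = Σ(aᵢdᵢ/nᵢ) / Σ(bᵢcᵢ/nᵢ), where nᵢ is the stratum total.
Stratum 1 (Site A): n = 305; a·d/n = 19·73/305 = 4.5475; b·c/n = 180·33/305 = 19.4754
Stratum 2 (Site B): n = 481; a·d/n = 83·121/481 = 20.8794; b·c/n = 189·88/481 = 34.5780
Stratum 3 (Site C): n = 527; a·d/n = 9·267/527 = 4.5598; b·c/n = 195·56/527 = 20.7211
OR_MH = (4.5475 + 20.8794 + 4.5598) / (19.4754 + 34.5780 + 20.7211) = 29.9867 / 74.7744 = 0.40103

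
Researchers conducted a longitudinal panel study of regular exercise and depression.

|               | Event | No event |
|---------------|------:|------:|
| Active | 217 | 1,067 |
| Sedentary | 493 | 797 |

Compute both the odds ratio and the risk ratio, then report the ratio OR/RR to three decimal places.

0.743

Cells: a = 217, b = 1067, c = 493, d = 797.
OR = (217·797)/(1067·493) = 172949/526031 = 0.32878
Risk in exposed = 217/1284 = 0.16900; risk in unexposed = 493/1290 = 0.38217; RR = 0.44222
OR/RR = 0.32878 / 0.44222 = 0.74348
The outcome is not rare, so the OR lies further from 1 than the RR.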